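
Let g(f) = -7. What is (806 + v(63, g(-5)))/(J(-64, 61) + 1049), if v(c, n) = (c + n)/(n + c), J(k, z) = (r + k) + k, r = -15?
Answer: 269/302 ≈ 0.89073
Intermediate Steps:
J(k, z) = -15 + 2*k (J(k, z) = (-15 + k) + k = -15 + 2*k)
v(c, n) = 1 (v(c, n) = (c + n)/(c + n) = 1)
(806 + v(63, g(-5)))/(J(-64, 61) + 1049) = (806 + 1)/((-15 + 2*(-64)) + 1049) = 807/((-15 - 128) + 1049) = 807/(-143 + 1049) = 807/906 = 807*(1/906) = 269/302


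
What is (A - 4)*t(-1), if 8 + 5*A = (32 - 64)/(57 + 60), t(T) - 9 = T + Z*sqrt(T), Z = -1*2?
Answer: -26464/585 + 6616*I/585 ≈ -45.238 + 11.309*I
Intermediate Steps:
Z = -2
t(T) = 9 + T - 2*sqrt(T) (t(T) = 9 + (T - 2*sqrt(T)) = 9 + T - 2*sqrt(T))
A = -968/585 (A = -8/5 + ((32 - 64)/(57 + 60))/5 = -8/5 + (-32/117)/5 = -8/5 + (-32*1/117)/5 = -8/5 + (1/5)*(-32/117) = -8/5 - 32/585 = -968/585 ≈ -1.6547)
(A - 4)*t(-1) = (-968/585 - 4)*(9 - 1 - 2*I) = -3308*(9 - 1 - 2*I)/585 = -3308*(8 - 2*I)/585 = -26464/585 + 6616*I/585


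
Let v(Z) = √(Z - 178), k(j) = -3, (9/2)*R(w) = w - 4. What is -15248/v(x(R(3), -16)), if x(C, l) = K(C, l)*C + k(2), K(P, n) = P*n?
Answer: 137232*I*√589/2945 ≈ 1130.9*I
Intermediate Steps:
R(w) = -8/9 + 2*w/9 (R(w) = 2*(w - 4)/9 = 2*(-4 + w)/9 = -8/9 + 2*w/9)
x(C, l) = -3 + l*C² (x(C, l) = (C*l)*C - 3 = l*C² - 3 = -3 + l*C²)
v(Z) = √(-178 + Z)
-15248/v(x(R(3), -16)) = -15248/√(-178 + (-3 - 16*(-8/9 + (2/9)*3)²)) = -15248/√(-178 + (-3 - 16*(-8/9 + ⅔)²)) = -15248/√(-178 + (-3 - 16*(-2/9)²)) = -15248/√(-178 + (-3 - 16*4/81)) = -15248/√(-178 + (-3 - 64/81)) = -15248/√(-178 - 307/81) = -15248*(-9*I*√589/2945) = -(-137232)*I*√589/2945 = 137232*I*√589/2945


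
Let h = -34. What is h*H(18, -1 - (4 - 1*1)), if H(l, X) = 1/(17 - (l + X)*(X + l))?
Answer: 34/179 ≈ 0.18994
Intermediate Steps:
H(l, X) = 1/(17 - (X + l)**2) (H(l, X) = 1/(17 - (X + l)*(X + l)) = 1/(17 - (X + l)**2))
h*H(18, -1 - (4 - 1*1)) = -(-34)/(-17 + ((-1 - (4 - 1*1)) + 18)**2) = -(-34)/(-17 + ((-1 - (4 - 1)) + 18)**2) = -(-34)/(-17 + ((-1 - 1*3) + 18)**2) = -(-34)/(-17 + ((-1 - 3) + 18)**2) = -(-34)/(-17 + (-4 + 18)**2) = -(-34)/(-17 + 14**2) = -(-34)/(-17 + 196) = -(-34)/179 = -34*(-1/179) = 34/179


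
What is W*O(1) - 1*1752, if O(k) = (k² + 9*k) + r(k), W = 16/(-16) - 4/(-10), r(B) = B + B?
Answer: -8796/5 ≈ -1759.2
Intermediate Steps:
r(B) = 2*B
W = -⅗ (W = 16*(-1/16) - 4*(-⅒) = -1 + ⅖ = -⅗ ≈ -0.60000)
O(k) = k² + 11*k (O(k) = (k² + 9*k) + 2*k = k² + 11*k)
W*O(1) - 1*1752 = -3*(11 + 1)/5 - 1*1752 = -3*12/5 - 1752 = -⅗*12 - 1752 = -36/5 - 1752 = -8796/5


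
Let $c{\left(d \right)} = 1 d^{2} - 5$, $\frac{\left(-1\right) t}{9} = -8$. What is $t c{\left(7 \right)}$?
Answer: $3168$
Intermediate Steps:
$t = 72$ ($t = \left(-9\right) \left(-8\right) = 72$)
$c{\left(d \right)} = -5 + d^{2}$ ($c{\left(d \right)} = d^{2} - 5 = -5 + d^{2}$)
$t c{\left(7 \right)} = 72 \left(-5 + 7^{2}\right) = 72 \left(-5 + 49\right) = 72 \cdot 44 = 3168$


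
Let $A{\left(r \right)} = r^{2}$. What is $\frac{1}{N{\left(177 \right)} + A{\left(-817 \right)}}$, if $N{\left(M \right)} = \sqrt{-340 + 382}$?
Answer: $\frac{667489}{445541565079} - \frac{\sqrt{42}}{445541565079} \approx 1.4981 \cdot 10^{-6}$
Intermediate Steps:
$N{\left(M \right)} = \sqrt{42}$
$\frac{1}{N{\left(177 \right)} + A{\left(-817 \right)}} = \frac{1}{\sqrt{42} + \left(-817\right)^{2}} = \frac{1}{\sqrt{42} + 667489} = \frac{1}{667489 + \sqrt{42}}$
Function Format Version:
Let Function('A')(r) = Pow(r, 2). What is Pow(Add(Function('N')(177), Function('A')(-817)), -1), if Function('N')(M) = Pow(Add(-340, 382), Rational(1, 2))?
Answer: Add(Rational(667489, 445541565079), Mul(Rational(-1, 445541565079), Pow(42, Rational(1, 2)))) ≈ 1.4981e-6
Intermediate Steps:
Function('N')(M) = Pow(42, Rational(1, 2))
Pow(Add(Function('N')(177), Function('A')(-817)), -1) = Pow(Add(Pow(42, Rational(1, 2)), Pow(-817, 2)), -1) = Pow(Add(Pow(42, Rational(1, 2)), 667489), -1) = Pow(Add(667489, Pow(42, Rational(1, 2))), -1)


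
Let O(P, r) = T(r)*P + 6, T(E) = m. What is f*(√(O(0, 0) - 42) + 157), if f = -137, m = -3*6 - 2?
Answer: -21509 - 822*I ≈ -21509.0 - 822.0*I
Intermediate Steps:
m = -20 (m = -18 - 2 = -20)
T(E) = -20
O(P, r) = 6 - 20*P (O(P, r) = -20*P + 6 = 6 - 20*P)
f*(√(O(0, 0) - 42) + 157) = -137*(√((6 - 20*0) - 42) + 157) = -137*(√((6 + 0) - 42) + 157) = -137*(√(6 - 42) + 157) = -137*(√(-36) + 157) = -137*(6*I + 157) = -137*(157 + 6*I) = -21509 - 822*I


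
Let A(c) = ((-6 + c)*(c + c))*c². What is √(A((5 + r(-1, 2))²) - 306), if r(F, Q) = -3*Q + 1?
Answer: 3*I*√34 ≈ 17.493*I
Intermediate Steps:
r(F, Q) = 1 - 3*Q
A(c) = 2*c³*(-6 + c) (A(c) = ((-6 + c)*(2*c))*c² = (2*c*(-6 + c))*c² = 2*c³*(-6 + c))
√(A((5 + r(-1, 2))²) - 306) = √(2*((5 + (1 - 3*2))²)³*(-6 + (5 + (1 - 3*2))²) - 306) = √(2*((5 + (1 - 6))²)³*(-6 + (5 + (1 - 6))²) - 306) = √(2*((5 - 5)²)³*(-6 + (5 - 5)²) - 306) = √(2*(0²)³*(-6 + 0²) - 306) = √(2*0³*(-6 + 0) - 306) = √(2*0*(-6) - 306) = √(0 - 306) = √(-306) = 3*I*√34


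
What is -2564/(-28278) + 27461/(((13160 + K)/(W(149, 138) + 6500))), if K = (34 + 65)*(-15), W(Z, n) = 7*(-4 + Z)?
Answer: 583574425207/33014565 ≈ 17676.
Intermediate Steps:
W(Z, n) = -28 + 7*Z
K = -1485 (K = 99*(-15) = -1485)
-2564/(-28278) + 27461/(((13160 + K)/(W(149, 138) + 6500))) = -2564/(-28278) + 27461/(((13160 - 1485)/((-28 + 7*149) + 6500))) = -2564*(-1/28278) + 27461/((11675/((-28 + 1043) + 6500))) = 1282/14139 + 27461/((11675/(1015 + 6500))) = 1282/14139 + 27461/((11675/7515)) = 1282/14139 + 27461/((11675*(1/7515))) = 1282/14139 + 27461/(2335/1503) = 1282/14139 + 27461*(1503/2335) = 1282/14139 + 41273883/2335 = 583574425207/33014565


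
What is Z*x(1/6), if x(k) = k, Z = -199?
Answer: -199/6 ≈ -33.167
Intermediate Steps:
Z*x(1/6) = -199/6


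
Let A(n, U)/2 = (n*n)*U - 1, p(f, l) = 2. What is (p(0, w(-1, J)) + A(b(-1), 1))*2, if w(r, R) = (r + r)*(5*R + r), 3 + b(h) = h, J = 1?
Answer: 64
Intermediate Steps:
b(h) = -3 + h
w(r, R) = 2*r*(r + 5*R) (w(r, R) = (2*r)*(r + 5*R) = 2*r*(r + 5*R))
A(n, U) = -2 + 2*U*n**2 (A(n, U) = 2*((n*n)*U - 1) = 2*(n**2*U - 1) = 2*(U*n**2 - 1) = 2*(-1 + U*n**2) = -2 + 2*U*n**2)
(p(0, w(-1, J)) + A(b(-1), 1))*2 = (2 + (-2 + 2*1*(-3 - 1)**2))*2 = (2 + (-2 + 2*1*(-4)**2))*2 = (2 + (-2 + 2*1*16))*2 = (2 + (-2 + 32))*2 = (2 + 30)*2 = 32*2 = 64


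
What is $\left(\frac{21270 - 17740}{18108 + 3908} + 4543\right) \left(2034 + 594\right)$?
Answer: $\frac{32857298613}{2752} \approx 1.1939 \cdot 10^{7}$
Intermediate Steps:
$\left(\frac{21270 - 17740}{18108 + 3908} + 4543\right) \left(2034 + 594\right) = \left(\frac{3530}{22016} + 4543\right) 2628 = \left(3530 \cdot \frac{1}{22016} + 4543\right) 2628 = \left(\frac{1765}{11008} + 4543\right) 2628 = \frac{50011109}{11008} \cdot 2628 = \frac{32857298613}{2752}$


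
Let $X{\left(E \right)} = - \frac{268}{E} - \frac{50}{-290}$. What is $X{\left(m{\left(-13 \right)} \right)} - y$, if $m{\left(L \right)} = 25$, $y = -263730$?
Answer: $\frac{191196603}{725} \approx 2.6372 \cdot 10^{5}$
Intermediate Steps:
$X{\left(E \right)} = \frac{5}{29} - \frac{268}{E}$ ($X{\left(E \right)} = - \frac{268}{E} - - \frac{5}{29} = - \frac{268}{E} + \frac{5}{29} = \frac{5}{29} - \frac{268}{E}$)
$X{\left(m{\left(-13 \right)} \right)} - y = \left(\frac{5}{29} - \frac{268}{25}\right) - -263730 = \left(\frac{5}{29} - \frac{268}{25}\right) + 263730 = - \frac{7647}{725} + 263730 = \frac{191196603}{725}$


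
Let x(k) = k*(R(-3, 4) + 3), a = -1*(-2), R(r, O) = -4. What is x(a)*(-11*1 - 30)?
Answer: 82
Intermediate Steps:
a = 2
x(k) = -k (x(k) = k*(-4 + 3) = k*(-1) = -k)
x(a)*(-11*1 - 30) = (-1*2)*(-11*1 - 30) = -2*(-11 - 30) = -2*(-41) = 82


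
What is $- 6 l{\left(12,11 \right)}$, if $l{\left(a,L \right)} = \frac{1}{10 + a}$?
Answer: $- \frac{3}{11} \approx -0.27273$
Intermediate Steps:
$- 6 l{\left(12,11 \right)} = - \frac{6}{10 + 12} = - \frac{6}{22} = \left(-6\right) \frac{1}{22} = - \frac{3}{11}$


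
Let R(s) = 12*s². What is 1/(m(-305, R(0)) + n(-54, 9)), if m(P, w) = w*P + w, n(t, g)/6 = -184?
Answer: -1/1104 ≈ -0.00090580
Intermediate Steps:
n(t, g) = -1104 (n(t, g) = 6*(-184) = -1104)
m(P, w) = w + P*w (m(P, w) = P*w + w = w + P*w)
1/(m(-305, R(0)) + n(-54, 9)) = 1/((12*0²)*(1 - 305) - 1104) = 1/((12*0)*(-304) - 1104) = 1/(0*(-304) - 1104) = 1/(0 - 1104) = 1/(-1104) = -1/1104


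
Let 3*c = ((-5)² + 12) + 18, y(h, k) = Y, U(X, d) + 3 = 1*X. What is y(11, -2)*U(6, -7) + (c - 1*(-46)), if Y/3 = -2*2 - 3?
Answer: 4/3 ≈ 1.3333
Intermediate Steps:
U(X, d) = -3 + X (U(X, d) = -3 + 1*X = -3 + X)
Y = -21 (Y = 3*(-2*2 - 3) = 3*(-4 - 3) = 3*(-7) = -21)
y(h, k) = -21
c = 55/3 (c = (((-5)² + 12) + 18)/3 = ((25 + 12) + 18)/3 = (37 + 18)/3 = (⅓)*55 = 55/3 ≈ 18.333)
y(11, -2)*U(6, -7) + (c - 1*(-46)) = -21*(-3 + 6) + (55/3 - 1*(-46)) = -21*3 + (55/3 + 46) = -63 + 193/3 = 4/3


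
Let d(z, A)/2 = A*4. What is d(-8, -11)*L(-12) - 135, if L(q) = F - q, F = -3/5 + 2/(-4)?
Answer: -5471/5 ≈ -1094.2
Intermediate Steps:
F = -11/10 (F = -3*1/5 + 2*(-1/4) = -3/5 - 1/2 = -11/10 ≈ -1.1000)
d(z, A) = 8*A (d(z, A) = 2*(A*4) = 2*(4*A) = 8*A)
L(q) = -11/10 - q
d(-8, -11)*L(-12) - 135 = (8*(-11))*(-11/10 - 1*(-12)) - 135 = -88*(-11/10 + 12) - 135 = -88*109/10 - 135 = -4796/5 - 135 = -5471/5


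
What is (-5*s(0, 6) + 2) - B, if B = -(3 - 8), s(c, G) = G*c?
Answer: -3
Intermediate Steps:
B = 5 (B = -1*(-5) = 5)
(-5*s(0, 6) + 2) - B = (-30*0 + 2) - 1*5 = (-5*0 + 2) - 5 = (0 + 2) - 5 = 2 - 5 = -3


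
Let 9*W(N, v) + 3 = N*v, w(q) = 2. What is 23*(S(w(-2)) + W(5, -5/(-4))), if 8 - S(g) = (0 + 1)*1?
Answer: 6095/36 ≈ 169.31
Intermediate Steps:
S(g) = 7 (S(g) = 8 - (0 + 1) = 8 - 1 = 7)
W(N, v) = -1/3 + N*v/9 (W(N, v) = -1/3 + (N*v)/9 = -1/3 + N*v/9)
23*(S(w(-2)) + W(5, -5/(-4))) = 23*(7 + (-1/3 + (1/9)*5*(-5/(-4)))) = 23*(7 + (-1/3 + (1/9)*5*(-5*(-1/4)))) = 23*(7 + (-1/3 + (1/9)*5*(5/4))) = 23*(7 + (-1/3 + 25/36)) = 23*(7 + 13/36) = 23*(265/36) = 6095/36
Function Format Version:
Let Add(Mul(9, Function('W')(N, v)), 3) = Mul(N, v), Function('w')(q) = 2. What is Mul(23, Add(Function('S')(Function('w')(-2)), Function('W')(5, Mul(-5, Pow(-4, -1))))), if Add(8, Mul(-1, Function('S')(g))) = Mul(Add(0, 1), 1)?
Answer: Rational(6095, 36) ≈ 169.31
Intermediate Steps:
Function('S')(g) = 7 (Function('S')(g) = Add(8, Mul(-1, Mul(Add(0, 1), 1))) = Add(8, Mul(-1, Mul(1, 1))) = Add(8, Mul(-1, 1)) = Add(8, -1) = 7)
Function('W')(N, v) = Add(Rational(-1, 3), Mul(Rational(1, 9), N, v)) (Function('W')(N, v) = Add(Rational(-1, 3), Mul(Rational(1, 9), Mul(N, v))) = Add(Rational(-1, 3), Mul(Rational(1, 9), N, v)))
Mul(23, Add(Function('S')(Function('w')(-2)), Function('W')(5, Mul(-5, Pow(-4, -1))))) = Mul(23, Add(7, Add(Rational(-1, 3), Mul(Rational(1, 9), 5, Mul(-5, Pow(-4, -1)))))) = Mul(23, Add(7, Add(Rational(-1, 3), Mul(Rational(1, 9), 5, Mul(-5, Rational(-1, 4)))))) = Mul(23, Add(7, Add(Rational(-1, 3), Mul(Rational(1, 9), 5, Rational(5, 4))))) = Mul(23, Add(7, Add(Rational(-1, 3), Rational(25, 36)))) = Mul(23, Add(7, Rational(13, 36))) = Mul(23, Rational(265, 36)) = Rational(6095, 36)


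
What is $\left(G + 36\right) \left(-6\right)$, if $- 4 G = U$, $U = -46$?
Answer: $-285$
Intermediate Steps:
$G = \frac{23}{2}$ ($G = \left(- \frac{1}{4}\right) \left(-46\right) = \frac{23}{2} \approx 11.5$)
$\left(G + 36\right) \left(-6\right) = \left(\frac{23}{2} + 36\right) \left(-6\right) = \frac{95}{2} \left(-6\right) = -285$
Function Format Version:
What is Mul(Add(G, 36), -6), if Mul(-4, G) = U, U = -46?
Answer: -285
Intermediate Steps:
G = Rational(23, 2) (G = Mul(Rational(-1, 4), -46) = Rational(23, 2) ≈ 11.500)
Mul(Add(G, 36), -6) = Mul(Add(Rational(23, 2), 36), -6) = Mul(Rational(95, 2), -6) = -285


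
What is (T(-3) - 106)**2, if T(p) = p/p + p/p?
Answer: 10816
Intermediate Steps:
T(p) = 2 (T(p) = 1 + 1 = 2)
(T(-3) - 106)**2 = (2 - 106)**2 = (-104)**2 = 10816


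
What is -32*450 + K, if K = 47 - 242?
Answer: -14595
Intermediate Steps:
K = -195
-32*450 + K = -32*450 - 195 = -14400 - 195 = -14595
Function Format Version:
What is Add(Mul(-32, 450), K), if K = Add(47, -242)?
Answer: -14595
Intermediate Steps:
K = -195
Add(Mul(-32, 450), K) = Add(Mul(-32, 450), -195) = Add(-14400, -195) = -14595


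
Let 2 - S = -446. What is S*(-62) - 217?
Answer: -27993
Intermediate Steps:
S = 448 (S = 2 - 1*(-446) = 2 + 446 = 448)
S*(-62) - 217 = 448*(-62) - 217 = -27776 - 217 = -27993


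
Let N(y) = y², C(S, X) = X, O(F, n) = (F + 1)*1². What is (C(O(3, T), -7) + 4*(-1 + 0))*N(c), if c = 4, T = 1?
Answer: -176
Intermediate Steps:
O(F, n) = 1 + F (O(F, n) = (1 + F)*1 = 1 + F)
(C(O(3, T), -7) + 4*(-1 + 0))*N(c) = (-7 + 4*(-1 + 0))*4² = (-7 + 4*(-1))*16 = (-7 - 4)*16 = -11*16 = -176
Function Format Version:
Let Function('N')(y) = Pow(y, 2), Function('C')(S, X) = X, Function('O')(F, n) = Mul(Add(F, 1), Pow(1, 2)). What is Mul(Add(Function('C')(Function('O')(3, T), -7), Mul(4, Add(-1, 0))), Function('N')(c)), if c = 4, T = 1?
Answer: -176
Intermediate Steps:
Function('O')(F, n) = Add(1, F) (Function('O')(F, n) = Mul(Add(1, F), 1) = Add(1, F))
Mul(Add(Function('C')(Function('O')(3, T), -7), Mul(4, Add(-1, 0))), Function('N')(c)) = Mul(Add(-7, Mul(4, Add(-1, 0))), Pow(4, 2)) = Mul(Add(-7, Mul(4, -1)), 16) = Mul(Add(-7, -4), 16) = Mul(-11, 16) = -176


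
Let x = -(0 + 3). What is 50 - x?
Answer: 53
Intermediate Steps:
x = -3 (x = -1*3 = -3)
50 - x = 50 - 1*(-3) = 50 + 3 = 53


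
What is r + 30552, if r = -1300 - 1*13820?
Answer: 15432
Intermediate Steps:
r = -15120 (r = -1300 - 13820 = -15120)
r + 30552 = -15120 + 30552 = 15432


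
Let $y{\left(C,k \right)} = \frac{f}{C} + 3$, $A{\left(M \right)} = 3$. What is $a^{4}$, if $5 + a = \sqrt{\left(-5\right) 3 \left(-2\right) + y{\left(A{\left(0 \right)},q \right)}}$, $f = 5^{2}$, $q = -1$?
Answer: $\frac{76801}{9} - \frac{7960 \sqrt{93}}{9} \approx 4.1711$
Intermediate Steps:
$f = 25$
$y{\left(C,k \right)} = 3 + \frac{25}{C}$ ($y{\left(C,k \right)} = \frac{25}{C} + 3 = 3 + \frac{25}{C}$)
$a = -5 + \frac{2 \sqrt{93}}{3}$ ($a = -5 + \sqrt{\left(-5\right) 3 \left(-2\right) + \left(3 + \frac{25}{3}\right)} = -5 + \sqrt{\left(-15\right) \left(-2\right) + \left(3 + 25 \cdot \frac{1}{3}\right)} = -5 + \sqrt{30 + \left(3 + \frac{25}{3}\right)} = -5 + \sqrt{30 + \frac{34}{3}} = -5 + \sqrt{\frac{124}{3}} = -5 + \frac{2 \sqrt{93}}{3} \approx 1.4291$)
$a^{4} = \left(-5 + \frac{2 \sqrt{93}}{3}\right)^{4}$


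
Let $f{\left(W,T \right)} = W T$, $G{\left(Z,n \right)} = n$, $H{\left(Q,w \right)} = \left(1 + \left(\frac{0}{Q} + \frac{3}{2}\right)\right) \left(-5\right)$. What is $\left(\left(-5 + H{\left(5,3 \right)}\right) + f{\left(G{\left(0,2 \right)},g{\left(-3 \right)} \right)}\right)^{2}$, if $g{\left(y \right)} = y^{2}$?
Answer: $\frac{1}{4} \approx 0.25$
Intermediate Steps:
$H{\left(Q,w \right)} = - \frac{25}{2}$ ($H{\left(Q,w \right)} = \left(1 + \left(0 + 3 \cdot \frac{1}{2}\right)\right) \left(-5\right) = \left(1 + \left(0 + \frac{3}{2}\right)\right) \left(-5\right) = \left(1 + \frac{3}{2}\right) \left(-5\right) = \frac{5}{2} \left(-5\right) = - \frac{25}{2}$)
$f{\left(W,T \right)} = T W$
$\left(\left(-5 + H{\left(5,3 \right)}\right) + f{\left(G{\left(0,2 \right)},g{\left(-3 \right)} \right)}\right)^{2} = \left(\left(-5 - \frac{25}{2}\right) + \left(-3\right)^{2} \cdot 2\right)^{2} = \left(- \frac{35}{2} + 9 \cdot 2\right)^{2} = \left(- \frac{35}{2} + 18\right)^{2} = \left(\frac{1}{2}\right)^{2} = \frac{1}{4}$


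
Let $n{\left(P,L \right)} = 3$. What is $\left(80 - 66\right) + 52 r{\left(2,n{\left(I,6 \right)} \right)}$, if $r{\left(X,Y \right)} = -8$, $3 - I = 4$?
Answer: $-402$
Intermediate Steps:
$I = -1$ ($I = 3 - 4 = -1$)
$\left(80 - 66\right) + 52 r{\left(2,n{\left(I,6 \right)} \right)} = \left(80 - 66\right) + 52 \left(-8\right) = 14 - 416 = -402$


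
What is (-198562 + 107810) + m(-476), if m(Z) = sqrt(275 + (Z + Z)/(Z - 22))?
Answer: -90752 + 19*sqrt(47559)/249 ≈ -90735.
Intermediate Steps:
m(Z) = sqrt(275 + 2*Z/(-22 + Z)) (m(Z) = sqrt(275 + (2*Z)/(-22 + Z)) = sqrt(275 + 2*Z/(-22 + Z)))
(-198562 + 107810) + m(-476) = (-198562 + 107810) + sqrt((-6050 + 277*(-476))/(-22 - 476)) = -90752 + sqrt((-6050 - 131852)/(-498)) = -90752 + sqrt(-1/498*(-137902)) = -90752 + sqrt(68951/249) = -90752 + 19*sqrt(47559)/249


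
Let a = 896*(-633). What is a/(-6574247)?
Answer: 567168/6574247 ≈ 0.086271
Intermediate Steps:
a = -567168
a/(-6574247) = -567168/(-6574247) = -567168*(-1/6574247) = 567168/6574247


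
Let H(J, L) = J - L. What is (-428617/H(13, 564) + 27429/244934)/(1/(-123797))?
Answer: -376973873309/3914 ≈ -9.6314e+7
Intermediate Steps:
(-428617/H(13, 564) + 27429/244934)/(1/(-123797)) = (-428617/(13 - 1*564) + 27429/244934)/(1/(-123797)) = (-428617/(13 - 564) + 27429*(1/244934))/(-1/123797) = (-428617/(-551) + 669/5974)*(-123797) = (-428617*(-1/551) + 669/5974)*(-123797) = (428617/551 + 669/5974)*(-123797) = (3045097/3914)*(-123797) = -376973873309/3914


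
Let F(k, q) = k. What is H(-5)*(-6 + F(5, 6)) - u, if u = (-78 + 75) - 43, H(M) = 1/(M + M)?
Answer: 461/10 ≈ 46.100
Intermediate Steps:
H(M) = 1/(2*M)
u = -46 (u = -3 - 43 = -46)
H(-5)*(-6 + F(5, 6)) - u = ((½)/(-5))*(-6 + 5) - 1*(-46) = ((½)*(-⅕))*(-1) + 46 = -⅒*(-1) + 46 = ⅒ + 46 = 461/10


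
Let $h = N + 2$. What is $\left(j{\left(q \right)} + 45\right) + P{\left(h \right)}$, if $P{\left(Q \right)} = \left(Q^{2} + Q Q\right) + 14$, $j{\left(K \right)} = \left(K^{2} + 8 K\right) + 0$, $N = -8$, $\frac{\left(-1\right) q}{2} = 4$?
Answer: $131$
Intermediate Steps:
$q = -8$ ($q = \left(-2\right) 4 = -8$)
$j{\left(K \right)} = K^{2} + 8 K$
$h = -6$ ($h = -8 + 2 = -6$)
$P{\left(Q \right)} = 14 + 2 Q^{2}$ ($P{\left(Q \right)} = \left(Q^{2} + Q^{2}\right) + 14 = 2 Q^{2} + 14 = 14 + 2 Q^{2}$)
$\left(j{\left(q \right)} + 45\right) + P{\left(h \right)} = \left(- 8 \left(8 - 8\right) + 45\right) + \left(14 + 2 \left(-6\right)^{2}\right) = \left(\left(-8\right) 0 + 45\right) + \left(14 + 2 \cdot 36\right) = \left(0 + 45\right) + \left(14 + 72\right) = 45 + 86 = 131$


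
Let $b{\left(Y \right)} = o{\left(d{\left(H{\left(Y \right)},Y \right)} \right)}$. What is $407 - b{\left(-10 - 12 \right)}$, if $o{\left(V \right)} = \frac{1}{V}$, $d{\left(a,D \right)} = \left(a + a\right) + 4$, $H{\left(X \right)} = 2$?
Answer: $\frac{3255}{8} \approx 406.88$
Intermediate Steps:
$d{\left(a,D \right)} = 4 + 2 a$ ($d{\left(a,D \right)} = 2 a + 4 = 4 + 2 a$)
$b{\left(Y \right)} = \frac{1}{8}$ ($b{\left(Y \right)} = \frac{1}{4 + 2 \cdot 2} = \frac{1}{4 + 4} = \frac{1}{8}$)
$407 - b{\left(-10 - 12 \right)} = 407 - \frac{1}{8} = \frac{3255}{8}$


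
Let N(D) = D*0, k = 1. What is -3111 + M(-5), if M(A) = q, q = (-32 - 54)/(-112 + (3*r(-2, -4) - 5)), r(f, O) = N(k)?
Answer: -363901/117 ≈ -3110.3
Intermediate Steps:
N(D) = 0
r(f, O) = 0
q = 86/117 (q = (-32 - 54)/(-112 + (3*0 - 5)) = -86/(-112 + (0 - 5)) = -86/(-112 - 5) = -86/(-117) = -86*(-1/117) = 86/117 ≈ 0.73504)
M(A) = 86/117
-3111 + M(-5) = -3111 + 86/117 = -363901/117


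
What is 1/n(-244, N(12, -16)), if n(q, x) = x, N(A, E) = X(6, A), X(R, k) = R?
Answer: ⅙ ≈ 0.16667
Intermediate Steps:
N(A, E) = 6
1/n(-244, N(12, -16)) = 1/6 = ⅙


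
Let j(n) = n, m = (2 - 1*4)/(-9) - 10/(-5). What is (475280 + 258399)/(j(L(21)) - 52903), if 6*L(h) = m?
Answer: -19809333/1428371 ≈ -13.868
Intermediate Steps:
m = 20/9 (m = (2 - 4)*(-1/9) - 10*(-1/5) = -2*(-1/9) + 2 = 2/9 + 2 = 20/9 ≈ 2.2222)
L(h) = 10/27 (L(h) = (1/6)*(20/9) = 10/27)
(475280 + 258399)/(j(L(21)) - 52903) = (475280 + 258399)/(10/27 - 52903) = 733679/(-1428371/27) = 733679*(-27/1428371) = -19809333/1428371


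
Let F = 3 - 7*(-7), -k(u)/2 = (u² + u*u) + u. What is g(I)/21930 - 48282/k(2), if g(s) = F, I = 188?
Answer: 10588253/4386 ≈ 2414.1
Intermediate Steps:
k(u) = -4*u² - 2*u (k(u) = -2*((u² + u*u) + u) = -2*((u² + u²) + u) = -2*(2*u² + u) = -2*(u + 2*u²) = -4*u² - 2*u)
F = 52 (F = 3 + 49 = 52)
g(s) = 52
g(I)/21930 - 48282/k(2) = 52/21930 - 48282*(-1/(4*(1 + 2*2))) = 52*(1/21930) - 48282*(-1/(4*(1 + 4))) = 26/10965 - 48282/((-2*2*5)) = 26/10965 - 48282/(-20) = 26/10965 - 48282*(-1/20) = 26/10965 + 24141/10 = 10588253/4386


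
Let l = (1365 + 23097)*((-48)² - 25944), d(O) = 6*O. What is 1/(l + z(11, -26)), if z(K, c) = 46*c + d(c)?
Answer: -1/578283032 ≈ -1.7293e-9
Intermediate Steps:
z(K, c) = 52*c (z(K, c) = 46*c + 6*c = 52*c)
l = -578281680 (l = 24462*(2304 - 25944) = 24462*(-23640) = -578281680)
1/(l + z(11, -26)) = 1/(-578281680 + 52*(-26)) = 1/(-578281680 - 1352) = 1/(-578283032) = -1/578283032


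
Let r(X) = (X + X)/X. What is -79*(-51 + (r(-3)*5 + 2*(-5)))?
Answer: 4029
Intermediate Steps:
r(X) = 2 (r(X) = (2*X)/X = 2)
-79*(-51 + (r(-3)*5 + 2*(-5))) = -79*(-51 + (2*5 + 2*(-5))) = -79*(-51 + (10 - 10)) = -79*(-51 + 0) = -79*(-51) = 4029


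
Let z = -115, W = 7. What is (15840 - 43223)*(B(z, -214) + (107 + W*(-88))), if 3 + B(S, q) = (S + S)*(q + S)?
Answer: -2058051514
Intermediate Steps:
B(S, q) = -3 + 2*S*(S + q) (B(S, q) = -3 + (S + S)*(q + S) = -3 + (2*S)*(S + q) = -3 + 2*S*(S + q))
(15840 - 43223)*(B(z, -214) + (107 + W*(-88))) = (15840 - 43223)*((-3 + 2*(-115)² + 2*(-115)*(-214)) + (107 + 7*(-88))) = -27383*((-3 + 2*13225 + 49220) + (107 - 616)) = -27383*((-3 + 26450 + 49220) - 509) = -27383*(75667 - 509) = -27383*75158 = -2058051514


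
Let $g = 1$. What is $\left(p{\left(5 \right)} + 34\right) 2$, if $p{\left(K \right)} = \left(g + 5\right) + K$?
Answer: $90$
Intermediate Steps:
$p{\left(K \right)} = 6 + K$ ($p{\left(K \right)} = \left(1 + 5\right) + K = 6 + K$)
$\left(p{\left(5 \right)} + 34\right) 2 = \left(\left(6 + 5\right) + 34\right) 2 = \left(11 + 34\right) 2 = 45 \cdot 2 = 90$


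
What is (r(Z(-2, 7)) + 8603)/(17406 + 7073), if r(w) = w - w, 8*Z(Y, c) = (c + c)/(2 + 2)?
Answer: 1229/3497 ≈ 0.35144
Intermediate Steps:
Z(Y, c) = c/16 (Z(Y, c) = ((c + c)/(2 + 2))/8 = ((2*c)/4)/8 = ((2*c)*(¼))/8 = (c/2)/8 = c/16)
r(w) = 0
(r(Z(-2, 7)) + 8603)/(17406 + 7073) = (0 + 8603)/(17406 + 7073) = 8603/24479 = 8603*(1/24479) = 1229/3497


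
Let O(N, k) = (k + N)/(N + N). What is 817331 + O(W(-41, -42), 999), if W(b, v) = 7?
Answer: 5721820/7 ≈ 8.1740e+5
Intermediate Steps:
O(N, k) = (N + k)/(2*N) (O(N, k) = (N + k)/((2*N)) = (N + k)*(1/(2*N)) = (N + k)/(2*N))
817331 + O(W(-41, -42), 999) = 817331 + (1/2)*(7 + 999)/7 = 817331 + (1/2)*(1/7)*1006 = 817331 + 503/7 = 5721820/7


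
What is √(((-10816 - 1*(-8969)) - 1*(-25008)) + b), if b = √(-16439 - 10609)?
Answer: √(23161 + 14*I*√138) ≈ 152.19 + 0.5403*I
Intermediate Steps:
b = 14*I*√138 (b = √(-27048) = 14*I*√138 ≈ 164.46*I)
√(((-10816 - 1*(-8969)) - 1*(-25008)) + b) = √(((-10816 - 1*(-8969)) - 1*(-25008)) + 14*I*√138) = √(((-10816 + 8969) + 25008) + 14*I*√138) = √((-1847 + 25008) + 14*I*√138) = √(23161 + 14*I*√138)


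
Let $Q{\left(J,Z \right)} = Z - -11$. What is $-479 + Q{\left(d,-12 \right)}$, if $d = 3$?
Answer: $-480$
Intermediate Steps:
$Q{\left(J,Z \right)} = 11 + Z$ ($Q{\left(J,Z \right)} = Z + 11 = 11 + Z$)
$-479 + Q{\left(d,-12 \right)} = -479 + \left(11 - 12\right) = -479 - 1 = -480$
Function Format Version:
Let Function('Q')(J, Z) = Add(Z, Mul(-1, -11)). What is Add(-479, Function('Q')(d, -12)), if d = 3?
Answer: -480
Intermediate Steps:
Function('Q')(J, Z) = Add(11, Z) (Function('Q')(J, Z) = Add(Z, 11) = Add(11, Z))
Add(-479, Function('Q')(d, -12)) = Add(-479, Add(11, -12)) = Add(-479, -1) = -480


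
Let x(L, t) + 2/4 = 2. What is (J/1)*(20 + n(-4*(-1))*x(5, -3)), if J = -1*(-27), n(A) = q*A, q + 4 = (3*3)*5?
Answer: 7182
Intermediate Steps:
x(L, t) = 3/2 (x(L, t) = -½ + 2 = 3/2)
q = 41 (q = -4 + (3*3)*5 = -4 + 9*5 = -4 + 45 = 41)
n(A) = 41*A
J = 27
(J/1)*(20 + n(-4*(-1))*x(5, -3)) = (27/1)*(20 + (41*(-4*(-1)))*(3/2)) = (27*1)*(20 + (41*4)*(3/2)) = 27*(20 + 164*(3/2)) = 27*(20 + 246) = 27*266 = 7182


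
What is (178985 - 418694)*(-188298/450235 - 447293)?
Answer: 48274312855443477/450235 ≈ 1.0722e+11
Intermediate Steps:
(178985 - 418694)*(-188298/450235 - 447293) = -239709*(-188298*1/450235 - 447293) = -239709*(-188298/450235 - 447293) = -239709*(-201387152153/450235) = 48274312855443477/450235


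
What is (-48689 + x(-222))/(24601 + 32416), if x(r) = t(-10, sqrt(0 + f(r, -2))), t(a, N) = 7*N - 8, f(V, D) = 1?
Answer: -48690/57017 ≈ -0.85396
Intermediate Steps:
t(a, N) = -8 + 7*N
x(r) = -1 (x(r) = -8 + 7*sqrt(0 + 1) = -8 + 7*sqrt(1) = -8 + 7*1 = -8 + 7 = -1)
(-48689 + x(-222))/(24601 + 32416) = (-48689 - 1)/(24601 + 32416) = -48690/57017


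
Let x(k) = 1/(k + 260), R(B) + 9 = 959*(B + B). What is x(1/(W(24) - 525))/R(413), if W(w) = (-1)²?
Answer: 524/107918317875 ≈ 4.8555e-9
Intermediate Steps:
W(w) = 1
R(B) = -9 + 1918*B (R(B) = -9 + 959*(B + B) = -9 + 959*(2*B) = -9 + 1918*B)
x(k) = 1/(260 + k)
x(1/(W(24) - 525))/R(413) = 1/((260 + 1/(1 - 525))*(-9 + 1918*413)) = 1/((260 + 1/(-524))*(-9 + 792134)) = 1/((260 - 1/524)*792125) = (1/792125)/(136239/524) = (524/136239)*(1/792125) = 524/107918317875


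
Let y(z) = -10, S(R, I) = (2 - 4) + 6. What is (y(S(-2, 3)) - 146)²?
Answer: 24336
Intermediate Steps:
S(R, I) = 4 (S(R, I) = -2 + 6 = 4)
(y(S(-2, 3)) - 146)² = (-10 - 146)² = (-156)² = 24336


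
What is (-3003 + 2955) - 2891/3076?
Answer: -150539/3076 ≈ -48.940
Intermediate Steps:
(-3003 + 2955) - 2891/3076 = -48 - 2891*1/3076 = -48 - 2891/3076 = -150539/3076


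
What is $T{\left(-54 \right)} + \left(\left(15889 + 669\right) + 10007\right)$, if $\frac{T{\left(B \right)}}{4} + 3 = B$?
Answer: $26337$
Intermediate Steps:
$T{\left(B \right)} = -12 + 4 B$
$T{\left(-54 \right)} + \left(\left(15889 + 669\right) + 10007\right) = \left(-12 + 4 \left(-54\right)\right) + \left(\left(15889 + 669\right) + 10007\right) = \left(-12 - 216\right) + \left(16558 + 10007\right) = -228 + 26565 = 26337$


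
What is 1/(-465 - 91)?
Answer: -1/556 ≈ -0.0017986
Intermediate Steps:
1/(-465 - 91) = 1/(-556) = -1/556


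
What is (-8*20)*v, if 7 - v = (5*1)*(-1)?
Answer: -1920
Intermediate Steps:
v = 12 (v = 7 - 5*1*(-1) = 7 - 5*(-1) = 7 - 1*(-5) = 7 + 5 = 12)
(-8*20)*v = -8*20*12 = -160*12 = -1920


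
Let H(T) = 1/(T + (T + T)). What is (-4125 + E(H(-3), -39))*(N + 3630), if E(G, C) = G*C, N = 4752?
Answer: -34539428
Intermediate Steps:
H(T) = 1/(3*T) (H(T) = 1/(T + 2*T) = 1/(3*T))
E(G, C) = C*G
(-4125 + E(H(-3), -39))*(N + 3630) = (-4125 - 13/(-3))*(4752 + 3630) = (-4125 - 13*(-1)/3)*8382 = (-4125 - 39*(-1/9))*8382 = (-4125 + 13/3)*8382 = -12362/3*8382 = -34539428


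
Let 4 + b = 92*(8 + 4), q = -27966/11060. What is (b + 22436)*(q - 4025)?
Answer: -3317716936/35 ≈ -9.4792e+7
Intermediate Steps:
q = -177/70 (q = -27966*1/11060 = -177/70 ≈ -2.5286)
b = 1100 (b = -4 + 92*(8 + 4) = -4 + 92*12 = -4 + 1104 = 1100)
(b + 22436)*(q - 4025) = (1100 + 22436)*(-177/70 - 4025) = 23536*(-281927/70) = -3317716936/35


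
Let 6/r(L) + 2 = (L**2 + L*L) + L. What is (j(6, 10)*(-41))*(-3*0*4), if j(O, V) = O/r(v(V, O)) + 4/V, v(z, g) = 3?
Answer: 0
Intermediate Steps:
r(L) = 6/(-2 + L + 2*L**2) (r(L) = 6/(-2 + ((L**2 + L*L) + L)) = 6/(-2 + ((L**2 + L**2) + L)) = 6/(-2 + (2*L**2 + L)) = 6/(-2 + (L + 2*L**2)) = 6/(-2 + L + 2*L**2))
j(O, V) = 4/V + 19*O/6 (j(O, V) = O/((6/(-2 + 3 + 2*3**2))) + 4/V = O/((6/(-2 + 3 + 2*9))) + 4/V = O/((6/(-2 + 3 + 18))) + 4/V = O/((6/19)) + 4/V = O/((6*(1/19))) + 4/V = O/(6/19) + 4/V = O*(19/6) + 4/V = 19*O/6 + 4/V = 4/V + 19*O/6)
(j(6, 10)*(-41))*(-3*0*4) = ((4/10 + (19/6)*6)*(-41))*(-3*0*4) = ((4*(1/10) + 19)*(-41))*(0*4) = ((2/5 + 19)*(-41))*0 = ((97/5)*(-41))*0 = -3977/5*0 = 0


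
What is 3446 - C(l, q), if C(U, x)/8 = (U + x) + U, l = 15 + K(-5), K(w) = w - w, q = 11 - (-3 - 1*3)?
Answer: 3070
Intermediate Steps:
q = 17 (q = 11 - (-3 - 3) = 11 - 1*(-6) = 11 + 6 = 17)
K(w) = 0
l = 15 (l = 15 + 0 = 15)
C(U, x) = 8*x + 16*U (C(U, x) = 8*((U + x) + U) = 8*(x + 2*U) = 8*x + 16*U)
3446 - C(l, q) = 3446 - (8*17 + 16*15) = 3446 - (136 + 240) = 3446 - 1*376 = 3446 - 376 = 3070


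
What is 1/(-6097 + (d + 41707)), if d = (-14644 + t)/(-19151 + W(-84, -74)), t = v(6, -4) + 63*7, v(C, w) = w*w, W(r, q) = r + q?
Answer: 19309/687607677 ≈ 2.8081e-5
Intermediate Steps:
W(r, q) = q + r
v(C, w) = w**2
t = 457 (t = (-4)**2 + 63*7 = 16 + 441 = 457)
d = 14187/19309 (d = (-14644 + 457)/(-19151 + (-74 - 84)) = -14187/(-19151 - 158) = -14187/(-19309) = -14187*(-1/19309) = 14187/19309 ≈ 0.73474)
1/(-6097 + (d + 41707)) = 1/(-6097 + (14187/19309 + 41707)) = 1/(-6097 + 805334650/19309) = 1/(687607677/19309) = 19309/687607677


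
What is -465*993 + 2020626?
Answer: 1558881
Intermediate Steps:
-465*993 + 2020626 = -1*461745 + 2020626 = -461745 + 2020626 = 1558881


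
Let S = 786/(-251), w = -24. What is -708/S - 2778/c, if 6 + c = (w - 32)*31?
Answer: 25979237/114101 ≈ 227.69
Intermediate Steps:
S = -786/251 (S = 786*(-1/251) = -786/251 ≈ -3.1315)
c = -1742 (c = -6 + (-24 - 32)*31 = -6 - 56*31 = -6 - 1736 = -1742)
-708/S - 2778/c = -708/(-786/251) - 2778/(-1742) = -708*(-251/786) - 2778*(-1/1742) = 29618/131 + 1389/871 = 25979237/114101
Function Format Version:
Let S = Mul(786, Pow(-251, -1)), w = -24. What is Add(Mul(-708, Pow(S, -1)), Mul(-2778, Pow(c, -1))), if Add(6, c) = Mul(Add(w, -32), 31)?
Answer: Rational(25979237, 114101) ≈ 227.69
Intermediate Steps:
S = Rational(-786, 251) (S = Mul(786, Rational(-1, 251)) = Rational(-786, 251) ≈ -3.1315)
c = -1742 (c = Add(-6, Mul(Add(-24, -32), 31)) = Add(-6, Mul(-56, 31)) = Add(-6, -1736) = -1742)
Add(Mul(-708, Pow(S, -1)), Mul(-2778, Pow(c, -1))) = Add(Mul(-708, Pow(Rational(-786, 251), -1)), Mul(-2778, Pow(-1742, -1))) = Add(Mul(-708, Rational(-251, 786)), Mul(-2778, Rational(-1, 1742))) = Add(Rational(29618, 131), Rational(1389, 871)) = Rational(25979237, 114101)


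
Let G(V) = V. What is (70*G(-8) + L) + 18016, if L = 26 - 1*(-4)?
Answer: 17486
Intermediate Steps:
L = 30 (L = 26 + 4 = 30)
(70*G(-8) + L) + 18016 = (70*(-8) + 30) + 18016 = (-560 + 30) + 18016 = -530 + 18016 = 17486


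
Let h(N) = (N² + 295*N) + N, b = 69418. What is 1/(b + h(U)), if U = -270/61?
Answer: 3721/253502158 ≈ 1.4678e-5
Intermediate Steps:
U = -270/61 (U = -270*1/61 = -270/61 ≈ -4.4262)
h(N) = N² + 296*N
1/(b + h(U)) = 1/(69418 - 270*(296 - 270/61)/61) = 1/(69418 - 270/61*17786/61) = 1/(69418 - 4802220/3721) = 1/(253502158/3721) = 3721/253502158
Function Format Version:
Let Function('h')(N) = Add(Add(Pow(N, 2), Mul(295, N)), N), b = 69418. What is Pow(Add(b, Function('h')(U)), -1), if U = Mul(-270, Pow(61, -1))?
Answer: Rational(3721, 253502158) ≈ 1.4678e-5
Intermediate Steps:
U = Rational(-270, 61) (U = Mul(-270, Rational(1, 61)) = Rational(-270, 61) ≈ -4.4262)
Function('h')(N) = Add(Pow(N, 2), Mul(296, N))
Pow(Add(b, Function('h')(U)), -1) = Pow(Add(69418, Mul(Rational(-270, 61), Add(296, Rational(-270, 61)))), -1) = Pow(Add(69418, Mul(Rational(-270, 61), Rational(17786, 61))), -1) = Pow(Add(69418, Rational(-4802220, 3721)), -1) = Pow(Rational(253502158, 3721), -1) = Rational(3721, 253502158)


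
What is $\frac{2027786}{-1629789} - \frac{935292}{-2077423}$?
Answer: $- \frac{2688240662090}{3385761153747} \approx -0.79398$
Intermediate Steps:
$\frac{2027786}{-1629789} - \frac{935292}{-2077423} = 2027786 \left(- \frac{1}{1629789}\right) - - \frac{935292}{2077423} = - \frac{2027786}{1629789} + \frac{935292}{2077423} = - \frac{2688240662090}{3385761153747}$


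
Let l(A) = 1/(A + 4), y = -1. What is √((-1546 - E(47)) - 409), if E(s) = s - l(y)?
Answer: I*√18015/3 ≈ 44.74*I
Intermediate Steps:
l(A) = 1/(4 + A)
E(s) = -⅓ + s (E(s) = s - 1/(4 - 1) = s - 1/3 = s - 1*⅓ = s - ⅓ = -⅓ + s)
√((-1546 - E(47)) - 409) = √((-1546 - (-⅓ + 47)) - 409) = √((-1546 - 1*140/3) - 409) = √((-1546 - 140/3) - 409) = √(-4778/3 - 409) = √(-6005/3) = I*√18015/3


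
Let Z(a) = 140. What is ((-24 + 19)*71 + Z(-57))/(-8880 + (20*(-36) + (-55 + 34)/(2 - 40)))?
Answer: 8170/364779 ≈ 0.022397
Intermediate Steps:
((-24 + 19)*71 + Z(-57))/(-8880 + (20*(-36) + (-55 + 34)/(2 - 40))) = ((-24 + 19)*71 + 140)/(-8880 + (20*(-36) + (-55 + 34)/(2 - 40))) = (-5*71 + 140)/(-8880 + (-720 - 21/(-38))) = (-355 + 140)/(-8880 + (-720 - 21*(-1/38))) = -215/(-8880 + (-720 + 21/38)) = -215/(-8880 - 27339/38) = -215/(-364779/38) = -215*(-38/364779) = 8170/364779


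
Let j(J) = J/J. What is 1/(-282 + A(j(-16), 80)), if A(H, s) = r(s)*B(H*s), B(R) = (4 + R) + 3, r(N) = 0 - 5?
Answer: -1/717 ≈ -0.0013947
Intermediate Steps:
j(J) = 1
r(N) = -5
B(R) = 7 + R
A(H, s) = -35 - 5*H*s (A(H, s) = -5*(7 + H*s) = -35 - 5*H*s)
1/(-282 + A(j(-16), 80)) = 1/(-282 + (-35 - 5*1*80)) = 1/(-282 + (-35 - 400)) = 1/(-282 - 435) = 1/(-717) = -1/717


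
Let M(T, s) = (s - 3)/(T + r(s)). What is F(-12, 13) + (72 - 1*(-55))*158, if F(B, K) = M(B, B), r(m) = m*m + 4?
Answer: 2728961/136 ≈ 20066.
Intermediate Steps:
r(m) = 4 + m² (r(m) = m² + 4 = 4 + m²)
M(T, s) = (-3 + s)/(4 + T + s²) (M(T, s) = (s - 3)/(T + (4 + s²)) = (-3 + s)/(4 + T + s²))
F(B, K) = (-3 + B)/(4 + B + B²)
F(-12, 13) + (72 - 1*(-55))*158 = (-3 - 12)/(4 - 12 + (-12)²) + (72 - 1*(-55))*158 = -15/(4 - 12 + 144) + (72 + 55)*158 = -15/136 + 127*158 = (1/136)*(-15) + 20066 = -15/136 + 20066 = 2728961/136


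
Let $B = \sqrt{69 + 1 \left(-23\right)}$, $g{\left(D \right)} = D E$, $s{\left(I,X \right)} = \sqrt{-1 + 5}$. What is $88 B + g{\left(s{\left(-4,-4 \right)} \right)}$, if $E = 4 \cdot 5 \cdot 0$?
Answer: $88 \sqrt{46} \approx 596.84$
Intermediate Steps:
$E = 0$ ($E = 20 \cdot 0 = 0$)
$s{\left(I,X \right)} = 2$ ($s{\left(I,X \right)} = \sqrt{4} = 2$)
$g{\left(D \right)} = 0$ ($g{\left(D \right)} = D 0 = 0$)
$B = \sqrt{46}$ ($B = \sqrt{69 - 23} = \sqrt{46} \approx 6.7823$)
$88 B + g{\left(s{\left(-4,-4 \right)} \right)} = 88 \sqrt{46} + 0 = 88 \sqrt{46}$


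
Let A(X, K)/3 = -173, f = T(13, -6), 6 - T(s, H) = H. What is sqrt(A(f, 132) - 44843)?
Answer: I*sqrt(45362) ≈ 212.98*I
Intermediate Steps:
T(s, H) = 6 - H
f = 12 (f = 6 - 1*(-6) = 6 + 6 = 12)
A(X, K) = -519 (A(X, K) = 3*(-173) = -519)
sqrt(A(f, 132) - 44843) = sqrt(-519 - 44843) = sqrt(-45362) = I*sqrt(45362)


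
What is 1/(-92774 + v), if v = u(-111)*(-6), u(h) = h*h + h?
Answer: -1/166034 ≈ -6.0229e-6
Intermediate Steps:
u(h) = h + h² (u(h) = h² + h = h + h²)
v = -73260 (v = -111*(1 - 111)*(-6) = -111*(-110)*(-6) = 12210*(-6) = -73260)
1/(-92774 + v) = 1/(-92774 - 73260) = 1/(-166034) = -1/166034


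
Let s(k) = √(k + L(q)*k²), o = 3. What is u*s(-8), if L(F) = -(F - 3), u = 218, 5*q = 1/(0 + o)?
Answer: 436*√10110/15 ≈ 2922.6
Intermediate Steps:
q = 1/15 (q = 1/(5*(0 + 3)) = (⅕)/3 = (⅕)*(⅓) = 1/15 ≈ 0.066667)
L(F) = 3 - F (L(F) = -(-3 + F) = 3 - F)
s(k) = √(k + 44*k²/15) (s(k) = √(k + (3 - 1*1/15)*k²) = √(k + (3 - 1/15)*k²) = √(k + 44*k²/15))
u*s(-8) = 218*(√15*√(-8*(15 + 44*(-8)))/15) = 218*(√15*√(-8*(15 - 352))/15) = 218*(√15*√(-8*(-337))/15) = 218*(√15*√2696/15) = 218*(√15*(2*√674)/15) = 218*(2*√10110/15) = 436*√10110/15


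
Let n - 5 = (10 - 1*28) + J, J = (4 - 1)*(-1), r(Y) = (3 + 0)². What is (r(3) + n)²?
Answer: 49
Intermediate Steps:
r(Y) = 9 (r(Y) = 3² = 9)
J = -3 (J = 3*(-1) = -3)
n = -16 (n = 5 + ((10 - 1*28) - 3) = 5 + ((10 - 28) - 3) = 5 + (-18 - 3) = 5 - 21 = -16)
(r(3) + n)² = (9 - 16)² = (-7)² = 49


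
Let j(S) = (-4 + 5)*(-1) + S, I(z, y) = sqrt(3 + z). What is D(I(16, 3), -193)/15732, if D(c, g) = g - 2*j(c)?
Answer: -191/15732 - sqrt(19)/7866 ≈ -0.012695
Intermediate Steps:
j(S) = -1 + S (j(S) = 1*(-1) + S = -1 + S)
D(c, g) = 2 + g - 2*c (D(c, g) = g - 2*(-1 + c) = g + (2 - 2*c) = 2 + g - 2*c)
D(I(16, 3), -193)/15732 = (2 - 193 - 2*sqrt(3 + 16))/15732 = (2 - 193 - 2*sqrt(19))*(1/15732) = (-191 - 2*sqrt(19))*(1/15732) = -191/15732 - sqrt(19)/7866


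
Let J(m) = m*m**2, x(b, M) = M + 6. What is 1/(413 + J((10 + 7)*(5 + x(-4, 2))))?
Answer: 1/10794274 ≈ 9.2642e-8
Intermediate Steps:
x(b, M) = 6 + M
J(m) = m**3
1/(413 + J((10 + 7)*(5 + x(-4, 2)))) = 1/(413 + ((10 + 7)*(5 + (6 + 2)))**3) = 1/(413 + (17*(5 + 8))**3) = 1/(413 + (17*13)**3) = 1/(413 + 221**3) = 1/(413 + 10793861) = 1/10794274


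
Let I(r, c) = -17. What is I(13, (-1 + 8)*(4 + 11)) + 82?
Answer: 65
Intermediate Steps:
I(13, (-1 + 8)*(4 + 11)) + 82 = -17 + 82 = 65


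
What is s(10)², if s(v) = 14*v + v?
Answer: 22500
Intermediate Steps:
s(v) = 15*v
s(10)² = (15*10)² = 150² = 22500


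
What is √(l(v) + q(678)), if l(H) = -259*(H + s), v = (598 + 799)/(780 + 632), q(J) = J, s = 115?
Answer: I*√14635700171/706 ≈ 171.36*I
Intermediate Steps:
v = 1397/1412 ≈ 0.98938
l(H) = -29785 - 259*H (l(H) = -259*(H + 115) = -259*(115 + H) = -29785 - 259*H)
√(l(v) + q(678)) = √((-29785 - 259*1397/1412) + 678) = √((-29785 - 361823/1412) + 678) = √(-42418243/1412 + 678) = √(-41460907/1412) = I*√14635700171/706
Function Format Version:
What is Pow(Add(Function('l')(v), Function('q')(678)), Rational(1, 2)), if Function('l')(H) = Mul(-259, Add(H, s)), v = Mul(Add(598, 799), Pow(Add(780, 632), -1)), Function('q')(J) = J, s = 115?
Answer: Mul(Rational(1, 706), I, Pow(14635700171, Rational(1, 2))) ≈ Mul(171.36, I)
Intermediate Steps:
v = Rational(1397, 1412) (v = Mul(1397, Pow(1412, -1)) = Mul(1397, Rational(1, 1412)) = Rational(1397, 1412) ≈ 0.98938)
Function('l')(H) = Add(-29785, Mul(-259, H)) (Function('l')(H) = Mul(-259, Add(H, 115)) = Mul(-259, Add(115, H)) = Add(-29785, Mul(-259, H)))
Pow(Add(Function('l')(v), Function('q')(678)), Rational(1, 2)) = Pow(Add(Add(-29785, Mul(-259, Rational(1397, 1412))), 678), Rational(1, 2)) = Pow(Add(Add(-29785, Rational(-361823, 1412)), 678), Rational(1, 2)) = Pow(Add(Rational(-42418243, 1412), 678), Rational(1, 2)) = Pow(Rational(-41460907, 1412), Rational(1, 2)) = Mul(Rational(1, 706), I, Pow(14635700171, Rational(1, 2)))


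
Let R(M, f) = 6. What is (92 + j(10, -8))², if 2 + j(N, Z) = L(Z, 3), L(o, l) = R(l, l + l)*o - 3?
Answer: 1521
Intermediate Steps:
L(o, l) = -3 + 6*o (L(o, l) = 6*o - 3 = -3 + 6*o)
j(N, Z) = -5 + 6*Z (j(N, Z) = -2 + (-3 + 6*Z) = -5 + 6*Z)
(92 + j(10, -8))² = (92 + (-5 + 6*(-8)))² = (92 + (-5 - 48))² = (92 - 53)² = 39² = 1521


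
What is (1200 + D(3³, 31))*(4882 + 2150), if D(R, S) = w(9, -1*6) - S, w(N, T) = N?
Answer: 8283696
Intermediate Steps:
D(R, S) = 9 - S
(1200 + D(3³, 31))*(4882 + 2150) = (1200 + (9 - 1*31))*(4882 + 2150) = (1200 + (9 - 31))*7032 = (1200 - 22)*7032 = 1178*7032 = 8283696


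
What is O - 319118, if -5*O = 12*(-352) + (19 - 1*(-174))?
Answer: -1591559/5 ≈ -3.1831e+5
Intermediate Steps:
O = 4031/5 (O = -(12*(-352) + (19 - 1*(-174)))/5 = -(-4224 + (19 + 174))/5 = -(-4224 + 193)/5 = -⅕*(-4031) = 4031/5 ≈ 806.20)
O - 319118 = 4031/5 - 319118 = -1591559/5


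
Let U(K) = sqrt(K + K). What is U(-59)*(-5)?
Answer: -5*I*sqrt(118) ≈ -54.314*I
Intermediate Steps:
U(K) = sqrt(2)*sqrt(K) (U(K) = sqrt(2*K) = sqrt(2)*sqrt(K))
U(-59)*(-5) = (sqrt(2)*sqrt(-59))*(-5) = (sqrt(2)*(I*sqrt(59)))*(-5) = (I*sqrt(118))*(-5) = -5*I*sqrt(118)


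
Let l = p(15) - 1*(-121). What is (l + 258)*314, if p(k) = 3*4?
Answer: 122774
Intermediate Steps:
p(k) = 12
l = 133 (l = 12 - 1*(-121) = 12 + 121 = 133)
(l + 258)*314 = (133 + 258)*314 = 391*314 = 122774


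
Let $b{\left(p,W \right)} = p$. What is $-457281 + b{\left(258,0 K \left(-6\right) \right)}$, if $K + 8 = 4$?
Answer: $-457023$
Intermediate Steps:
$K = -4$ ($K = -8 + 4 = -4$)
$-457281 + b{\left(258,0 K \left(-6\right) \right)} = -457281 + 258 = -457023$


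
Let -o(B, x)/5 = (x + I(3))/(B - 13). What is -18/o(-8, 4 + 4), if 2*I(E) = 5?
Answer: -36/5 ≈ -7.2000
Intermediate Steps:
I(E) = 5/2 (I(E) = (½)*5 = 5/2)
o(B, x) = -5*(5/2 + x)/(-13 + B) (o(B, x) = -5*(x + 5/2)/(B - 13) = -5*(5/2 + x)/(-13 + B))
-18/o(-8, 4 + 4) = -18*2*(-13 - 8)/(5*(-5 - 2*(4 + 4))) = -18*(-42/(5*(-5 - 2*8))) = -18*(-42/(5*(-5 - 16))) = -18/((5/2)*(-1/21)*(-21)) = -18/5/2 = -18*⅖ = -36/5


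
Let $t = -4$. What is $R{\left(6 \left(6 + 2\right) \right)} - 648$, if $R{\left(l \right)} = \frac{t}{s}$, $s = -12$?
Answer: $- \frac{1943}{3} \approx -647.67$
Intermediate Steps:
$R{\left(l \right)} = \frac{1}{3}$ ($R{\left(l \right)} = - \frac{4}{-12} = \left(-4\right) \left(- \frac{1}{12}\right) = \frac{1}{3}$)
$R{\left(6 \left(6 + 2\right) \right)} - 648 = \frac{1}{3} - 648 = - \frac{1943}{3}$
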